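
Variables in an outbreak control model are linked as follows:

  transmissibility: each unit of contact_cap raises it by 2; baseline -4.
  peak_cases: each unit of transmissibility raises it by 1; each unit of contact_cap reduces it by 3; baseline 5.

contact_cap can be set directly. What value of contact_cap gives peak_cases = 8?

contact_cap = -7

Substituting into the peak_cases equation gives peak_cases = -contact_cap + 1.
Solve -contact_cap + 1 = 8: contact_cap = (8 - 1) / -1 = -7.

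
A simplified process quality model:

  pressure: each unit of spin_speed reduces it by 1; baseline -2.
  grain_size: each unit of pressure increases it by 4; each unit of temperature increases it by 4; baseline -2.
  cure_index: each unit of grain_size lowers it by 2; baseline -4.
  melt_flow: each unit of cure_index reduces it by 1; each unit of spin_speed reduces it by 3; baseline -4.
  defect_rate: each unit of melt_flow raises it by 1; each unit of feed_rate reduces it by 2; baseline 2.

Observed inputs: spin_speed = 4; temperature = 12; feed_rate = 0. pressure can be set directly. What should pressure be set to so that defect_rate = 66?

pressure = -2

Intervening on pressure fixes its value directly, overriding its dependence on spin_speed.
Substituting into the grain_size equation gives grain_size = 4*pressure + 46.
cure_index becomes -8*pressure - 96.
So melt_flow = 8*pressure + 80.
So defect_rate = 8*pressure + 82.
Solve 8*pressure + 82 = 66: pressure = (66 - 82) / 8 = -2.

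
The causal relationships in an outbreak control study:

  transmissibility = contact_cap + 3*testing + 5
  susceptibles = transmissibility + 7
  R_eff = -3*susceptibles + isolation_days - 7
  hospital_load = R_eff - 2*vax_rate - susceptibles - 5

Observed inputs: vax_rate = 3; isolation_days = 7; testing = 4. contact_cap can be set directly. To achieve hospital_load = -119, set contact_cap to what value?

contact_cap = 3

Substituting into the transmissibility equation gives transmissibility = contact_cap + 17.
susceptibles becomes contact_cap + 24.
Substituting into the R_eff equation gives R_eff = -3*contact_cap - 72.
Substituting into the hospital_load equation gives hospital_load = -4*contact_cap - 107.
Solve -4*contact_cap - 107 = -119: contact_cap = (-119 + 107) / -4 = 3.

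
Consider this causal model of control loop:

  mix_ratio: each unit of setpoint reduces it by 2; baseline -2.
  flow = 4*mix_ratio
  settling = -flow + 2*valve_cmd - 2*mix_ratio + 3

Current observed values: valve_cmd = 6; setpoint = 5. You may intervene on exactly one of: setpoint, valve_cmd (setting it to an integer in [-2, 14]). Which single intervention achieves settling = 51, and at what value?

Intervening on setpoint: with other inputs at their observed values, settling = 12*setpoint + 27. Solving for 51 gives setpoint = 2, within [-2, 14].
Intervening on valve_cmd: settling = 2*valve_cmd + 75. Reaching 51 requires valve_cmd = -12, outside [-2, 14].

set setpoint = 2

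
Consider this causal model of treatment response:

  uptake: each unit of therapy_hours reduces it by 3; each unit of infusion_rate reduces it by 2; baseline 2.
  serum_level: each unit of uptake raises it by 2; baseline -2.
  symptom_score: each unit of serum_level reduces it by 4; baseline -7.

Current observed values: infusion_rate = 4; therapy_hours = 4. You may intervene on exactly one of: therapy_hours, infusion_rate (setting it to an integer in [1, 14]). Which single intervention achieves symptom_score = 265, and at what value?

Intervening on therapy_hours: with other inputs at their observed values, symptom_score = 24*therapy_hours + 49. Solving for 265 gives therapy_hours = 9, within [1, 14].
Intervening on infusion_rate: symptom_score = 16*infusion_rate + 81. Reaching 265 requires infusion_rate = 23/2, not an integer.

set therapy_hours = 9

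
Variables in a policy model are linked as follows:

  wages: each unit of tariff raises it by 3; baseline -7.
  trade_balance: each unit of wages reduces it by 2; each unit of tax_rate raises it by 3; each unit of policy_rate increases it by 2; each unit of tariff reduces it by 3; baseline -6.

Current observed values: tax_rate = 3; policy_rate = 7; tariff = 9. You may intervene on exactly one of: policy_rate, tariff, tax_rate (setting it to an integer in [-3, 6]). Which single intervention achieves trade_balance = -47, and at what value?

set tax_rate = 4

Intervening on policy_rate: trade_balance = 2*policy_rate - 64. Reaching -47 requires policy_rate = 17/2, not an integer.
Intervening on tariff: trade_balance = -9*tariff + 31. Reaching -47 requires tariff = 26/3, not an integer.
Intervening on tax_rate: with other inputs at their observed values, trade_balance = 3*tax_rate - 59. Solving for -47 gives tax_rate = 4, within [-3, 6].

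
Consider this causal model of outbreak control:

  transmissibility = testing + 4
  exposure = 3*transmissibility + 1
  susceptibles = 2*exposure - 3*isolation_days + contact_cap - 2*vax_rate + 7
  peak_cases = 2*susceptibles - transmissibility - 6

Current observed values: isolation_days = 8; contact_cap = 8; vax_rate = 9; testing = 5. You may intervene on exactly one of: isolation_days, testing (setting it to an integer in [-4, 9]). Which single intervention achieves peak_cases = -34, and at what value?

Intervening on isolation_days: peak_cases = -6*isolation_days + 91. Reaching -34 requires isolation_days = 125/6, not an integer.
Intervening on testing: with other inputs at their observed values, peak_cases = 11*testing - 12. Solving for -34 gives testing = -2, within [-4, 9].

set testing = -2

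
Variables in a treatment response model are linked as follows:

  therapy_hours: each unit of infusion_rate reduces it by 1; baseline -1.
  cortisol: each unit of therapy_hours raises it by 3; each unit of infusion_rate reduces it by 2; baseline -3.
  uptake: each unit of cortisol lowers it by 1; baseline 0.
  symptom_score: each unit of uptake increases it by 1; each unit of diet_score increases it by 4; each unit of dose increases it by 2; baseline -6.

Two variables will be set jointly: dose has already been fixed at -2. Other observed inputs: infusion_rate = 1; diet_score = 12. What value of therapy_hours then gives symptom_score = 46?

With dose held at -2:
Intervening on therapy_hours fixes its value directly, overriding its dependence on infusion_rate.
Substituting into the cortisol equation gives cortisol = 3*therapy_hours - 5.
So uptake = -3*therapy_hours + 5.
Substituting into the symptom_score equation gives symptom_score = -3*therapy_hours + 43.
Solve -3*therapy_hours + 43 = 46: therapy_hours = (46 - 43) / -3 = -1.

therapy_hours = -1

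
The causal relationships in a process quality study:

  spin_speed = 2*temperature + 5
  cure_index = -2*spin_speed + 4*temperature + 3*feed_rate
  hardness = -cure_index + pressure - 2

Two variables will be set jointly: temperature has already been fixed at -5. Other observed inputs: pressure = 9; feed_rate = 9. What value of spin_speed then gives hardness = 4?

With temperature held at -5:
Intervening on spin_speed fixes its value directly, overriding its dependence on temperature.
Substituting into the cure_index equation gives cure_index = -2*spin_speed + 7.
Substituting into the hardness equation gives hardness = 2*spin_speed.
Solve 2*spin_speed = 4: spin_speed = 4 / 2 = 2.

spin_speed = 2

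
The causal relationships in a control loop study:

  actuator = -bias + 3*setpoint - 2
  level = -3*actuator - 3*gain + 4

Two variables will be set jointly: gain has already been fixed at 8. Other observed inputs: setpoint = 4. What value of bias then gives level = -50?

With gain held at 8:
Substituting into the actuator equation gives actuator = -bias + 10.
Substituting into the level equation gives level = 3*bias - 50.
Solve 3*bias - 50 = -50: bias = (-50 + 50) / 3 = 0.

bias = 0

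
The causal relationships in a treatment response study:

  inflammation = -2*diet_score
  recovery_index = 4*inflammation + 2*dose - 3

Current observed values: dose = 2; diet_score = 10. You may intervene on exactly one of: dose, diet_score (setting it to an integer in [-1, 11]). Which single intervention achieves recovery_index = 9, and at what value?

Intervening on dose: recovery_index = 2*dose - 83. Reaching 9 requires dose = 46, outside [-1, 11].
Intervening on diet_score: with other inputs at their observed values, recovery_index = -8*diet_score + 1. Solving for 9 gives diet_score = -1, within [-1, 11].

set diet_score = -1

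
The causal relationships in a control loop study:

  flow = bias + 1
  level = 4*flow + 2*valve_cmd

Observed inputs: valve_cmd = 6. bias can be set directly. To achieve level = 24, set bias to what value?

Substituting into the level equation gives level = 4*bias + 16.
Solve 4*bias + 16 = 24: bias = (24 - 16) / 4 = 2.

bias = 2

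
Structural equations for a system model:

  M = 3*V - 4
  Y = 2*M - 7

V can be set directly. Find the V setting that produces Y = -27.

V = -2

Substituting into the Y equation gives Y = 6*V - 15.
Solve 6*V - 15 = -27: V = (-27 + 15) / 6 = -2.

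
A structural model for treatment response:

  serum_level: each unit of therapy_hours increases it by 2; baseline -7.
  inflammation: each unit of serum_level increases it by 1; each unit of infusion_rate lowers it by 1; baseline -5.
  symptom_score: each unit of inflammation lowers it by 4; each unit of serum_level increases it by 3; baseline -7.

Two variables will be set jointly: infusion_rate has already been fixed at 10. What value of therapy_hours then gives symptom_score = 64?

With infusion_rate held at 10:
Substituting into the inflammation equation gives inflammation = 2*therapy_hours - 22.
Substituting into the symptom_score equation gives symptom_score = -2*therapy_hours + 60.
Solve -2*therapy_hours + 60 = 64: therapy_hours = (64 - 60) / -2 = -2.

therapy_hours = -2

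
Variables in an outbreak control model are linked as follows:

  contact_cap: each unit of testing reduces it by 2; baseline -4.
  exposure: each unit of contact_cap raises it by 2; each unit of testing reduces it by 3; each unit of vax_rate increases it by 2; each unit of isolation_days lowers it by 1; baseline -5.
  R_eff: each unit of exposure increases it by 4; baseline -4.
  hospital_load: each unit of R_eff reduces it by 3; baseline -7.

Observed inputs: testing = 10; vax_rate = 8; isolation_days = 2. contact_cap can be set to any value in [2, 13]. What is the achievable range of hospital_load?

Intervening on contact_cap fixes its value directly, overriding its dependence on testing.
Substituting into the exposure equation gives exposure = 2*contact_cap - 21.
Substituting into the R_eff equation gives R_eff = 8*contact_cap - 88.
So hospital_load = -24*contact_cap + 257.
Linear in contact_cap, so extremes are at the endpoints: contact_cap = 2 gives hospital_load = 209; contact_cap = 13 gives hospital_load = -55.

-55 to 209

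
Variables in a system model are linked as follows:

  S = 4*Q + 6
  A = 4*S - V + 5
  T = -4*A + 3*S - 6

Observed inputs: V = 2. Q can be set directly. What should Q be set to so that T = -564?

Q = 9

Substituting into the A equation gives A = 16*Q + 27.
Substituting into the T equation gives T = -52*Q - 96.
Solve -52*Q - 96 = -564: Q = (-564 + 96) / -52 = 9.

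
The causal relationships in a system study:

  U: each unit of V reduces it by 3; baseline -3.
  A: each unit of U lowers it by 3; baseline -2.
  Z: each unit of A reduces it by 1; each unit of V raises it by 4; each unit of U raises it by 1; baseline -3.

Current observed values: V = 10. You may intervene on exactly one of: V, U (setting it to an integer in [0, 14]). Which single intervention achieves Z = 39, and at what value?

set U = 0

Intervening on V: Z = -8*V - 13. Reaching 39 requires V = -13/2, not an integer.
Intervening on U: with other inputs at their observed values, Z = 4*U + 39. Solving for 39 gives U = 0, within [0, 14].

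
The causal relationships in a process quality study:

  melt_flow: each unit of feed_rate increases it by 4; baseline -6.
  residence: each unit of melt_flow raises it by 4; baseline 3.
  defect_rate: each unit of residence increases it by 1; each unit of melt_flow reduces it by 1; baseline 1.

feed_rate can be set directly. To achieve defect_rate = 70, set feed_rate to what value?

Substituting into the residence equation gives residence = 16*feed_rate - 21.
So defect_rate = 12*feed_rate - 14.
Solve 12*feed_rate - 14 = 70: feed_rate = (70 + 14) / 12 = 7.

feed_rate = 7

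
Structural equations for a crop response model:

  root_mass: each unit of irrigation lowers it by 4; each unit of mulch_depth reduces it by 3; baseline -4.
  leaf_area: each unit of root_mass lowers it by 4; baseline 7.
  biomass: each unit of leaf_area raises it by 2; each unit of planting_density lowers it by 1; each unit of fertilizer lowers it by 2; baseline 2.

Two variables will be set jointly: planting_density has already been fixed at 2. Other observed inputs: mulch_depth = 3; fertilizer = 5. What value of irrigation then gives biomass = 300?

irrigation = 6

With planting_density held at 2:
Substituting into the root_mass equation gives root_mass = -4*irrigation - 13.
Substituting into the leaf_area equation gives leaf_area = 16*irrigation + 59.
biomass becomes 32*irrigation + 108.
Solve 32*irrigation + 108 = 300: irrigation = (300 - 108) / 32 = 6.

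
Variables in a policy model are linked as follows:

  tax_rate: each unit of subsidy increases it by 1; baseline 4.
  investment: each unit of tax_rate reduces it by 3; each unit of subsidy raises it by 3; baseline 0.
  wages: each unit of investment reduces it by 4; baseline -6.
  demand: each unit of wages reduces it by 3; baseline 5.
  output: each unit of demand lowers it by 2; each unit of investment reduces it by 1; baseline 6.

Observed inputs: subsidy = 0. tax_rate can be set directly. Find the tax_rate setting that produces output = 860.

Intervening on tax_rate fixes its value directly, overriding its dependence on subsidy.
Substituting into the investment equation gives investment = -3*tax_rate.
wages becomes 12*tax_rate - 6.
This gives demand = -36*tax_rate + 23.
This gives output = 75*tax_rate - 40.
Solve 75*tax_rate - 40 = 860: tax_rate = (860 + 40) / 75 = 12.

tax_rate = 12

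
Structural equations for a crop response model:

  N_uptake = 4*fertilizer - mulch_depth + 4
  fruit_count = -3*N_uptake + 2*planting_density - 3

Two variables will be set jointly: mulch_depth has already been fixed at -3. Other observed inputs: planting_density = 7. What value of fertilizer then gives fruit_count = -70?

fertilizer = 5

With mulch_depth held at -3:
Substituting into the N_uptake equation gives N_uptake = 4*fertilizer + 7.
This gives fruit_count = -12*fertilizer - 10.
Solve -12*fertilizer - 10 = -70: fertilizer = (-70 + 10) / -12 = 5.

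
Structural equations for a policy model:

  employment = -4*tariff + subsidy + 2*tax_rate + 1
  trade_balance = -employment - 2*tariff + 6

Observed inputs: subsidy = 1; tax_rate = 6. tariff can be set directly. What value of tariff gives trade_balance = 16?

tariff = 12

Substituting into the employment equation gives employment = -4*tariff + 14.
Substituting into the trade_balance equation gives trade_balance = 2*tariff - 8.
Solve 2*tariff - 8 = 16: tariff = (16 + 8) / 2 = 12.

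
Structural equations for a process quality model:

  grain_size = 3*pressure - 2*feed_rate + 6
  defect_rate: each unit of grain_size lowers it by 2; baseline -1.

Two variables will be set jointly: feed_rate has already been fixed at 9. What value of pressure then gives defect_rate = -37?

With feed_rate held at 9:
Substituting into the grain_size equation gives grain_size = 3*pressure - 12.
Substituting into the defect_rate equation gives defect_rate = -6*pressure + 23.
Solve -6*pressure + 23 = -37: pressure = (-37 - 23) / -6 = 10.

pressure = 10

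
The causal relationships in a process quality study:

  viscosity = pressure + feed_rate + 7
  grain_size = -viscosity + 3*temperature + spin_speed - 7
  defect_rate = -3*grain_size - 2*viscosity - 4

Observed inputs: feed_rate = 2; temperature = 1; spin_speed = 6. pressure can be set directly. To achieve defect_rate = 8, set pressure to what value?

Substituting into the viscosity equation gives viscosity = pressure + 9.
grain_size becomes -pressure - 7.
Substituting into the defect_rate equation gives defect_rate = pressure - 1.
Solve pressure - 1 = 8: pressure = (8 + 1) / 1 = 9.

pressure = 9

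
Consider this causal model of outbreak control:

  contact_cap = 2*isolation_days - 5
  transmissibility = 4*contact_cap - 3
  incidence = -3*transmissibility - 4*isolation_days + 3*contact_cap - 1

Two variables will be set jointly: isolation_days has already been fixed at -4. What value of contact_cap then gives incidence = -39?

contact_cap = 7

With isolation_days held at -4:
Intervening on contact_cap fixes its value directly, overriding its dependence on isolation_days.
Substituting into the incidence equation gives incidence = -9*contact_cap + 24.
Solve -9*contact_cap + 24 = -39: contact_cap = (-39 - 24) / -9 = 7.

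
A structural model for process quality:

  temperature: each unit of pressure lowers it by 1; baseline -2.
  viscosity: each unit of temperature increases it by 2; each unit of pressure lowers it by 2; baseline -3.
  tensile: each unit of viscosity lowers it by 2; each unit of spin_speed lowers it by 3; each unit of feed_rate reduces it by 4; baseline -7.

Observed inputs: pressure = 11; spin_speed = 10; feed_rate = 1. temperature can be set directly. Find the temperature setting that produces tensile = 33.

temperature = -6

Intervening on temperature fixes its value directly, overriding its dependence on pressure.
Substituting into the viscosity equation gives viscosity = 2*temperature - 25.
This gives tensile = -4*temperature + 9.
Solve -4*temperature + 9 = 33: temperature = (33 - 9) / -4 = -6.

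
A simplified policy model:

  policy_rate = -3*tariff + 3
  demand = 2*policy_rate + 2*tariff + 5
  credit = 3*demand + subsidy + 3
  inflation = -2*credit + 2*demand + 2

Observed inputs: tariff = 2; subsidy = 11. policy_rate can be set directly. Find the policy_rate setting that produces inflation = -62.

Intervening on policy_rate fixes its value directly, overriding its dependence on tariff.
Substituting into the demand equation gives demand = 2*policy_rate + 9.
Substituting into the credit equation gives credit = 6*policy_rate + 41.
Substituting into the inflation equation gives inflation = -8*policy_rate - 62.
Solve -8*policy_rate - 62 = -62: policy_rate = (-62 + 62) / -8 = 0.

policy_rate = 0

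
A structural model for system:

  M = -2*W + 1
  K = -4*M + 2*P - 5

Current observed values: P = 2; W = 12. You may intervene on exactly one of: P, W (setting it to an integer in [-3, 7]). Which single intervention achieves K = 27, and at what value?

set W = 4

Intervening on P: K = 2*P + 87. Reaching 27 requires P = -30, outside [-3, 7].
Intervening on W: with other inputs at their observed values, K = 8*W - 5. Solving for 27 gives W = 4, within [-3, 7].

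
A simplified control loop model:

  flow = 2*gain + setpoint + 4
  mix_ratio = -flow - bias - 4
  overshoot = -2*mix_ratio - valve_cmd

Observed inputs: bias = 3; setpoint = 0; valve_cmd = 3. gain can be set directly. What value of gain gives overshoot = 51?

gain = 8

Substituting into the flow equation gives flow = 2*gain + 4.
mix_ratio becomes -2*gain - 11.
Substituting into the overshoot equation gives overshoot = 4*gain + 19.
Solve 4*gain + 19 = 51: gain = (51 - 19) / 4 = 8.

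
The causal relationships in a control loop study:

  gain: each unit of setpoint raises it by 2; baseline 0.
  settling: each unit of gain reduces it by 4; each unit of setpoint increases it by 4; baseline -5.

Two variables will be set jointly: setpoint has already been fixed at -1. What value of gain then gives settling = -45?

With setpoint held at -1:
Intervening on gain fixes its value directly, overriding its dependence on setpoint.
Substituting into the settling equation gives settling = -4*gain - 9.
Solve -4*gain - 9 = -45: gain = (-45 + 9) / -4 = 9.

gain = 9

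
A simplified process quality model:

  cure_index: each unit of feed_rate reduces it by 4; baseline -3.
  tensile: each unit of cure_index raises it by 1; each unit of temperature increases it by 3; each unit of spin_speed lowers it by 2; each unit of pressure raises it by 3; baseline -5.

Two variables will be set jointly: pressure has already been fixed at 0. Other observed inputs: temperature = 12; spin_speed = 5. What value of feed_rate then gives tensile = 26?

With pressure held at 0:
Substituting into the tensile equation gives tensile = -4*feed_rate + 18.
Solve -4*feed_rate + 18 = 26: feed_rate = (26 - 18) / -4 = -2.

feed_rate = -2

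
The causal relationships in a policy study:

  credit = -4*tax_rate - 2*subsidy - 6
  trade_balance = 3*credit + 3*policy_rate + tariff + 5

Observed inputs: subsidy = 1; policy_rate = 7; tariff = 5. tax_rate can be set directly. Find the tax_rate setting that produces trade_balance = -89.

Substituting into the credit equation gives credit = -4*tax_rate - 8.
Substituting into the trade_balance equation gives trade_balance = -12*tax_rate + 7.
Solve -12*tax_rate + 7 = -89: tax_rate = (-89 - 7) / -12 = 8.

tax_rate = 8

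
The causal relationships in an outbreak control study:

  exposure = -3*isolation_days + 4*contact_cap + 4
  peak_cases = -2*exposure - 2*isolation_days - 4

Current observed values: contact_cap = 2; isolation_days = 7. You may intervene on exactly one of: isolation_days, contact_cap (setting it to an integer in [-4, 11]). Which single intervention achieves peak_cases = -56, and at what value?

Intervening on isolation_days: peak_cases = 4*isolation_days - 28. Reaching -56 requires isolation_days = -7, outside [-4, 11].
Intervening on contact_cap: with other inputs at their observed values, peak_cases = -8*contact_cap + 16. Solving for -56 gives contact_cap = 9, within [-4, 11].

set contact_cap = 9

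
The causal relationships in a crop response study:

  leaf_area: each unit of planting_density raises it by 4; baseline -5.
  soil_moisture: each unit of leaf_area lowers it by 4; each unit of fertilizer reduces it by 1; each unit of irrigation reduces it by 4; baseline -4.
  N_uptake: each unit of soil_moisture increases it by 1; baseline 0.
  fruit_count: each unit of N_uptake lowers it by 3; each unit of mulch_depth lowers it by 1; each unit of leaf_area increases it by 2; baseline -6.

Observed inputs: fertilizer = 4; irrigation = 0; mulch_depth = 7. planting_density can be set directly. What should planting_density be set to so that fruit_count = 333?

planting_density = 7

Substituting into the soil_moisture equation gives soil_moisture = -16*planting_density + 12.
Substituting into the N_uptake equation gives N_uptake = -16*planting_density + 12.
Substituting into the fruit_count equation gives fruit_count = 56*planting_density - 59.
Solve 56*planting_density - 59 = 333: planting_density = (333 + 59) / 56 = 7.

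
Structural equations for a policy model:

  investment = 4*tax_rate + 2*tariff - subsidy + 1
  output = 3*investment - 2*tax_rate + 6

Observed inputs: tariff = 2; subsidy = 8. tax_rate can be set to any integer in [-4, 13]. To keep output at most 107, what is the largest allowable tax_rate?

Substituting into the investment equation gives investment = 4*tax_rate - 3.
Substituting into the output equation gives output = 10*tax_rate - 3.
Require 10*tax_rate - 3 ≤ 107, so tax_rate ≤ 11.
The largest integer in [-4, 13] satisfying this is 11.

tax_rate = 11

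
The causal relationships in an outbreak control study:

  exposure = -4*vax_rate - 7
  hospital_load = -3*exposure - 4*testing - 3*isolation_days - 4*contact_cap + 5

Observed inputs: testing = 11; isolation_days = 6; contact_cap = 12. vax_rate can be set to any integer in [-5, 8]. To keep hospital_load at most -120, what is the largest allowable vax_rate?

Substituting into the hospital_load equation gives hospital_load = 12*vax_rate - 84.
Require 12*vax_rate - 84 ≤ -120, so vax_rate ≤ -3.
The largest integer in [-5, 8] satisfying this is -3.

vax_rate = -3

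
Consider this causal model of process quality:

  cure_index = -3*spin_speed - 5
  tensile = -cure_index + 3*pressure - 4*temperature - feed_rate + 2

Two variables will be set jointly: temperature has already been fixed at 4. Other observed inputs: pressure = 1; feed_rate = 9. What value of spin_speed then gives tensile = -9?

spin_speed = 2

With temperature held at 4:
Substituting into the tensile equation gives tensile = 3*spin_speed - 15.
Solve 3*spin_speed - 15 = -9: spin_speed = (-9 + 15) / 3 = 2.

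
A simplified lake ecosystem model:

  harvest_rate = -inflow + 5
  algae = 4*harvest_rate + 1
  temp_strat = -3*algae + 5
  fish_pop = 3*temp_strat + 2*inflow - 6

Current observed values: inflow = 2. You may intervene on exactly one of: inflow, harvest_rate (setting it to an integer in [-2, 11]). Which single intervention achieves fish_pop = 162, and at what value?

Intervening on inflow: with other inputs at their observed values, fish_pop = 38*inflow - 180. Solving for 162 gives inflow = 9, within [-2, 11].
Intervening on harvest_rate: fish_pop = -36*harvest_rate + 4. Reaching 162 requires harvest_rate = -79/18, not an integer.

set inflow = 9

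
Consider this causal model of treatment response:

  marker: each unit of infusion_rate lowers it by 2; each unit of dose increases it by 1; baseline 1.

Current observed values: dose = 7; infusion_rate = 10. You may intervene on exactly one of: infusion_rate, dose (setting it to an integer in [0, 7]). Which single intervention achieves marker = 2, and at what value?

Intervening on infusion_rate: with other inputs at their observed values, marker = -2*infusion_rate + 8. Solving for 2 gives infusion_rate = 3, within [0, 7].
Intervening on dose: marker = dose - 19. Reaching 2 requires dose = 21, outside [0, 7].

set infusion_rate = 3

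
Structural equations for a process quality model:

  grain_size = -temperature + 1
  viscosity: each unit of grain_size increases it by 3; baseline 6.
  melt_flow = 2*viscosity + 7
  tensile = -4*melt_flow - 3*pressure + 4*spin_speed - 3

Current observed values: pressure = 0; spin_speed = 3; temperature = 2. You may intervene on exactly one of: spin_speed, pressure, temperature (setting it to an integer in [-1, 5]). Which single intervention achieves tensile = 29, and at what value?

set temperature = 5

Intervening on spin_speed: tensile = 4*spin_speed - 55. Reaching 29 requires spin_speed = 21, outside [-1, 5].
Intervening on pressure: tensile = -3*pressure - 43. Reaching 29 requires pressure = -24, outside [-1, 5].
Intervening on temperature: with other inputs at their observed values, tensile = 24*temperature - 91. Solving for 29 gives temperature = 5, within [-1, 5].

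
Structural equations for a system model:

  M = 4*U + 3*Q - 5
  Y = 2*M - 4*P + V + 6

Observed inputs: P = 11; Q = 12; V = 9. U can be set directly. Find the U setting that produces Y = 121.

U = 11

Substituting into the M equation gives M = 4*U + 31.
This gives Y = 8*U + 33.
Solve 8*U + 33 = 121: U = (121 - 33) / 8 = 11.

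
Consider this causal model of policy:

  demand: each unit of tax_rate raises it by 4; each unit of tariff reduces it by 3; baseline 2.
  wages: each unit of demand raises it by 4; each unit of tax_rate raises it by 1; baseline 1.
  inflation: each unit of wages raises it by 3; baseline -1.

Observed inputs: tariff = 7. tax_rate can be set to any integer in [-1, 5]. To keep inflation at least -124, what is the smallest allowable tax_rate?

Substituting into the demand equation gives demand = 4*tax_rate - 19.
wages becomes 17*tax_rate - 75.
This gives inflation = 51*tax_rate - 226.
Require 51*tax_rate - 226 ≥ -124, so tax_rate ≥ 2.
The smallest integer in [-1, 5] satisfying this is 2.

tax_rate = 2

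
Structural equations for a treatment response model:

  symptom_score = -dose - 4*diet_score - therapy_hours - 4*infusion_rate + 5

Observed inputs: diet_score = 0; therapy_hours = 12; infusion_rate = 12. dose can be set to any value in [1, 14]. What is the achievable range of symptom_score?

-69 to -56

Substituting into the symptom_score equation gives symptom_score = -dose - 55.
Linear in dose, so extremes are at the endpoints: dose = 1 gives symptom_score = -56; dose = 14 gives symptom_score = -69.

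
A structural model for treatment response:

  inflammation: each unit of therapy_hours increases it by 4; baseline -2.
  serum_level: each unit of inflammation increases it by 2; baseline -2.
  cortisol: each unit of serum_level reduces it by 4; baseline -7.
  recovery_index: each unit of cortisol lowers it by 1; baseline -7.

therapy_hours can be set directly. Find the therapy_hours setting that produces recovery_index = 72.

therapy_hours = 3

Substituting into the serum_level equation gives serum_level = 8*therapy_hours - 6.
Substituting into the cortisol equation gives cortisol = -32*therapy_hours + 17.
Substituting into the recovery_index equation gives recovery_index = 32*therapy_hours - 24.
Solve 32*therapy_hours - 24 = 72: therapy_hours = (72 + 24) / 32 = 3.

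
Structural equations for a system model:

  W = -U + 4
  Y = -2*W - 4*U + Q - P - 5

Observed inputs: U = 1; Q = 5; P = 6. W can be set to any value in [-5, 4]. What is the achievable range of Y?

Intervening on W fixes its value directly, overriding its dependence on U.
Substituting into the Y equation gives Y = -2*W - 10.
Linear in W, so extremes are at the endpoints: W = -5 gives Y = 0; W = 4 gives Y = -18.

-18 to 0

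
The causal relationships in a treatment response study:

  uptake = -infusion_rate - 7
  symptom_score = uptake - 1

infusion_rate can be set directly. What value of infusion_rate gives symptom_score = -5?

infusion_rate = -3

Substituting into the symptom_score equation gives symptom_score = -infusion_rate - 8.
Solve -infusion_rate - 8 = -5: infusion_rate = (-5 + 8) / -1 = -3.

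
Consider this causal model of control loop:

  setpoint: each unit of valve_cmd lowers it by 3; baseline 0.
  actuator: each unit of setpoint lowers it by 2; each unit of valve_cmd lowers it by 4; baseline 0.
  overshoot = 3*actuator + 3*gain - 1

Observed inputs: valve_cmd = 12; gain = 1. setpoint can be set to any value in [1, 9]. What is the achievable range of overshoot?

Intervening on setpoint fixes its value directly, overriding its dependence on valve_cmd.
Substituting into the actuator equation gives actuator = -2*setpoint - 48.
This gives overshoot = -6*setpoint - 142.
Linear in setpoint, so extremes are at the endpoints: setpoint = 1 gives overshoot = -148; setpoint = 9 gives overshoot = -196.

-196 to -148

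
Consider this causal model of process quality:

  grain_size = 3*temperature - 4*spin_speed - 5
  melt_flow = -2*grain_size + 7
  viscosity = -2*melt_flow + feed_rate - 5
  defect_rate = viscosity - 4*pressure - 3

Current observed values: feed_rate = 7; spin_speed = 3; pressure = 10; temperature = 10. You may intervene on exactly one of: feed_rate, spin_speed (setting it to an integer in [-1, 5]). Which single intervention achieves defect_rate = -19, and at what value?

set spin_speed = 4

Intervening on feed_rate: defect_rate = feed_rate - 10. Reaching -19 requires feed_rate = -9, outside [-1, 5].
Intervening on spin_speed: with other inputs at their observed values, defect_rate = -16*spin_speed + 45. Solving for -19 gives spin_speed = 4, within [-1, 5].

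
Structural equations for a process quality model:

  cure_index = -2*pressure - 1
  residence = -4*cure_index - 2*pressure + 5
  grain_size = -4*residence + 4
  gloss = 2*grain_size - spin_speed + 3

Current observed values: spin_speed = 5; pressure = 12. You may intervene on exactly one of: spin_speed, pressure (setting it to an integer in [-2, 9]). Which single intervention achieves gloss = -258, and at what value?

set pressure = 4

Intervening on spin_speed: gloss = -spin_speed - 637. Reaching -258 requires spin_speed = -379, outside [-2, 9].
Intervening on pressure: with other inputs at their observed values, gloss = -48*pressure - 66. Solving for -258 gives pressure = 4, within [-2, 9].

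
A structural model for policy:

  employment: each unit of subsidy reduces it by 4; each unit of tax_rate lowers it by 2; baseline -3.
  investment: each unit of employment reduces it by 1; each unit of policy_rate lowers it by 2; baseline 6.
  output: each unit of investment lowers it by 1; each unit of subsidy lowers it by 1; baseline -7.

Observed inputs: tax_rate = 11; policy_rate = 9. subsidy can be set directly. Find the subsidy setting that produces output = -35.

subsidy = 3

Substituting into the employment equation gives employment = -4*subsidy - 25.
Substituting into the investment equation gives investment = 4*subsidy + 13.
output becomes -5*subsidy - 20.
Solve -5*subsidy - 20 = -35: subsidy = (-35 + 20) / -5 = 3.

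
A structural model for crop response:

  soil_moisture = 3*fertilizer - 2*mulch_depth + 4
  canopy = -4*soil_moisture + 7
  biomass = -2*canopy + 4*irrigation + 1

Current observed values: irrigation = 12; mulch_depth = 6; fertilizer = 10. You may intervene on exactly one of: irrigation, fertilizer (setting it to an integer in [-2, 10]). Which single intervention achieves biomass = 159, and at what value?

Intervening on irrigation: with other inputs at their observed values, biomass = 4*irrigation + 163. Solving for 159 gives irrigation = -1, within [-2, 10].
Intervening on fertilizer: biomass = 24*fertilizer - 29. Reaching 159 requires fertilizer = 47/6, not an integer.

set irrigation = -1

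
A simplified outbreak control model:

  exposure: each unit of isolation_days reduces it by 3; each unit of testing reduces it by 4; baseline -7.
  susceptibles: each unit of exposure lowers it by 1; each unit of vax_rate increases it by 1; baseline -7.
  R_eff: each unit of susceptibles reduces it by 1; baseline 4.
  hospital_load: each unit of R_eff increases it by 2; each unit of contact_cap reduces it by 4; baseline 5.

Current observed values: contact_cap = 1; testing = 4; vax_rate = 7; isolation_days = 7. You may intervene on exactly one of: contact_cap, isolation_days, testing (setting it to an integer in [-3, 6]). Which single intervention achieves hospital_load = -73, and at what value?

Intervening on contact_cap: hospital_load = -4*contact_cap - 75. Reaching -73 requires contact_cap = -1/2, not an integer.
Intervening on isolation_days: with other inputs at their observed values, hospital_load = -6*isolation_days - 37. Solving for -73 gives isolation_days = 6, within [-3, 6].
Intervening on testing: hospital_load = -8*testing - 47. Reaching -73 requires testing = 13/4, not an integer.

set isolation_days = 6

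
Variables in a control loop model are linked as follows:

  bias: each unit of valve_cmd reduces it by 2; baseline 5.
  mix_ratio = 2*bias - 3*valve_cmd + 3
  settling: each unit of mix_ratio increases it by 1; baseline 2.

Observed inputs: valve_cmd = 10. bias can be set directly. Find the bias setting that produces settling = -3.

bias = 11

Intervening on bias fixes its value directly, overriding its dependence on valve_cmd.
Substituting into the mix_ratio equation gives mix_ratio = 2*bias - 27.
Substituting into the settling equation gives settling = 2*bias - 25.
Solve 2*bias - 25 = -3: bias = (-3 + 25) / 2 = 11.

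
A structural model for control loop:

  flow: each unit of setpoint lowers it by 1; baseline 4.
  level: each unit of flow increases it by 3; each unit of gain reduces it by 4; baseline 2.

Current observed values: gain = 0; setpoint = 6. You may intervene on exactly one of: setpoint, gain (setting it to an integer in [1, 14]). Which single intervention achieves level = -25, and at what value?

set setpoint = 13

Intervening on setpoint: with other inputs at their observed values, level = -3*setpoint + 14. Solving for -25 gives setpoint = 13, within [1, 14].
Intervening on gain: level = -4*gain - 4. Reaching -25 requires gain = 21/4, not an integer.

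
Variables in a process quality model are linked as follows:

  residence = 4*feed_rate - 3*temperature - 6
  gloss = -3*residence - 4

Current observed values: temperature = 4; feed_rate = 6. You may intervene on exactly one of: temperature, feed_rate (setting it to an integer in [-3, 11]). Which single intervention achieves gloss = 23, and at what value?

set temperature = 9

Intervening on temperature: with other inputs at their observed values, gloss = 9*temperature - 58. Solving for 23 gives temperature = 9, within [-3, 11].
Intervening on feed_rate: gloss = -12*feed_rate + 50. Reaching 23 requires feed_rate = 9/4, not an integer.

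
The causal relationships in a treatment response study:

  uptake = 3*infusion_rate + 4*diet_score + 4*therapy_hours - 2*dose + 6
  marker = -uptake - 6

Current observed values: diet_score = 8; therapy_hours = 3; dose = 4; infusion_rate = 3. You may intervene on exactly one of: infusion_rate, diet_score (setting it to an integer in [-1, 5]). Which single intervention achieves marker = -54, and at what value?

set infusion_rate = 2

Intervening on infusion_rate: with other inputs at their observed values, marker = -3*infusion_rate - 48. Solving for -54 gives infusion_rate = 2, within [-1, 5].
Intervening on diet_score: marker = -4*diet_score - 25. Reaching -54 requires diet_score = 29/4, not an integer.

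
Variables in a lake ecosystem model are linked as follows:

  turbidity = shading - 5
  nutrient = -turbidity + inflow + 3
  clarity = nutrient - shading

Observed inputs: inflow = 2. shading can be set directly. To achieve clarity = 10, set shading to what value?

Substituting into the nutrient equation gives nutrient = -shading + 10.
This gives clarity = -2*shading + 10.
Solve -2*shading + 10 = 10: shading = (10 - 10) / -2 = 0.

shading = 0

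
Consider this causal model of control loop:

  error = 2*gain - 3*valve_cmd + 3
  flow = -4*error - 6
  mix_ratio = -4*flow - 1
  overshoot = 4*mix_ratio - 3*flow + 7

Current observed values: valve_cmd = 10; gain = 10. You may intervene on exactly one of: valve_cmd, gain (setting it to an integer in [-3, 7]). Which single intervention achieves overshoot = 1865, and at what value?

set valve_cmd = 0

Intervening on valve_cmd: with other inputs at their observed values, overshoot = -228*valve_cmd + 1865. Solving for 1865 gives valve_cmd = 0, within [-3, 7].
Intervening on gain: overshoot = 152*gain - 1935. Reaching 1865 requires gain = 25, outside [-3, 7].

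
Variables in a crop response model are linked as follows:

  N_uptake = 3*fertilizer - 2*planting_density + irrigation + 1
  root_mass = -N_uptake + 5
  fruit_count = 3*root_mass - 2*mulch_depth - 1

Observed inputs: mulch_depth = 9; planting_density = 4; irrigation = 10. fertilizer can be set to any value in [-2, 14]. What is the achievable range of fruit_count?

Substituting into the N_uptake equation gives N_uptake = 3*fertilizer + 3.
Substituting into the root_mass equation gives root_mass = -3*fertilizer + 2.
Substituting into the fruit_count equation gives fruit_count = -9*fertilizer - 13.
Linear in fertilizer, so extremes are at the endpoints: fertilizer = -2 gives fruit_count = 5; fertilizer = 14 gives fruit_count = -139.

-139 to 5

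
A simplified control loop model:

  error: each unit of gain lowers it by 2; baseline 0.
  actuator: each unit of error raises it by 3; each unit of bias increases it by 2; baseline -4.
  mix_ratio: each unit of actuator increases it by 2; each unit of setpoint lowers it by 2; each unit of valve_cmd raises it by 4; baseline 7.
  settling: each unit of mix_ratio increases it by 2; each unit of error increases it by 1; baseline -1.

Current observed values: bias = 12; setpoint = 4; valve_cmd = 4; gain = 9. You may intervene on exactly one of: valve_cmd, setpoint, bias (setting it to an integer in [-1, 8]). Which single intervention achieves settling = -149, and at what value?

Intervening on valve_cmd: with other inputs at their observed values, settling = 8*valve_cmd - 157. Solving for -149 gives valve_cmd = 1, within [-1, 8].
Intervening on setpoint: settling = -4*setpoint - 109. Reaching -149 requires setpoint = 10, outside [-1, 8].
Intervening on bias: settling = 8*bias - 221. Reaching -149 requires bias = 9, outside [-1, 8].

set valve_cmd = 1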